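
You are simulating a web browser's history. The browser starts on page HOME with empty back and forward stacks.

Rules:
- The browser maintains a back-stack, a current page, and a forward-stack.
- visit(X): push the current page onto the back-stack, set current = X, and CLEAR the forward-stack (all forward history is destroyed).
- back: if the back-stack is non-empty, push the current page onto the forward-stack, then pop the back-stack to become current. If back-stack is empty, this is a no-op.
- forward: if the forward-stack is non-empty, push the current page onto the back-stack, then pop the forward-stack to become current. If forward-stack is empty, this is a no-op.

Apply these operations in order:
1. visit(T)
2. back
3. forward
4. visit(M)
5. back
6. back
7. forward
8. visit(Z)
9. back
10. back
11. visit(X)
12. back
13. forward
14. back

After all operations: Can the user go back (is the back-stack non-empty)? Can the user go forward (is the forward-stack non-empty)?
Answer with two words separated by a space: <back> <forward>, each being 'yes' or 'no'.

Answer: no yes

Derivation:
After 1 (visit(T)): cur=T back=1 fwd=0
After 2 (back): cur=HOME back=0 fwd=1
After 3 (forward): cur=T back=1 fwd=0
After 4 (visit(M)): cur=M back=2 fwd=0
After 5 (back): cur=T back=1 fwd=1
After 6 (back): cur=HOME back=0 fwd=2
After 7 (forward): cur=T back=1 fwd=1
After 8 (visit(Z)): cur=Z back=2 fwd=0
After 9 (back): cur=T back=1 fwd=1
After 10 (back): cur=HOME back=0 fwd=2
After 11 (visit(X)): cur=X back=1 fwd=0
After 12 (back): cur=HOME back=0 fwd=1
After 13 (forward): cur=X back=1 fwd=0
After 14 (back): cur=HOME back=0 fwd=1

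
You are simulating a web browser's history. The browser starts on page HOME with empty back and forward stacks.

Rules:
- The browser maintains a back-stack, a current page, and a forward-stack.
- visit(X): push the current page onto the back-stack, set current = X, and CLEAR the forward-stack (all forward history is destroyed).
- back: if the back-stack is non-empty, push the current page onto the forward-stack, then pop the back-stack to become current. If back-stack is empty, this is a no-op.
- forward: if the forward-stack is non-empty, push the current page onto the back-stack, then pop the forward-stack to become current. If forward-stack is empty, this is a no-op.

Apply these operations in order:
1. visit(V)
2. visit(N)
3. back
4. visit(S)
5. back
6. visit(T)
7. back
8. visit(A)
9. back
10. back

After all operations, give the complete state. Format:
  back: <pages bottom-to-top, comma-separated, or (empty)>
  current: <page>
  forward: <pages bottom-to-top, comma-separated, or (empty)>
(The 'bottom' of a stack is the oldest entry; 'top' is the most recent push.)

Answer: back: (empty)
current: HOME
forward: A,V

Derivation:
After 1 (visit(V)): cur=V back=1 fwd=0
After 2 (visit(N)): cur=N back=2 fwd=0
After 3 (back): cur=V back=1 fwd=1
After 4 (visit(S)): cur=S back=2 fwd=0
After 5 (back): cur=V back=1 fwd=1
After 6 (visit(T)): cur=T back=2 fwd=0
After 7 (back): cur=V back=1 fwd=1
After 8 (visit(A)): cur=A back=2 fwd=0
After 9 (back): cur=V back=1 fwd=1
After 10 (back): cur=HOME back=0 fwd=2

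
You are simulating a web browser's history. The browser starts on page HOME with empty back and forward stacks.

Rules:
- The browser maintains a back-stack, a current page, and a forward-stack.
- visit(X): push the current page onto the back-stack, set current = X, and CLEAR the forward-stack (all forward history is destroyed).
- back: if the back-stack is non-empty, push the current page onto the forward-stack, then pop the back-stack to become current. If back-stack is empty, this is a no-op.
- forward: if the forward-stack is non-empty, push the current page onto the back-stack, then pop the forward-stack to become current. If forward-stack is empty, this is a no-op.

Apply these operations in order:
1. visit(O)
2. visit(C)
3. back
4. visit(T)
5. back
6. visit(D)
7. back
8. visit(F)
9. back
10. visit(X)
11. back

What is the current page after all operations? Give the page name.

Answer: O

Derivation:
After 1 (visit(O)): cur=O back=1 fwd=0
After 2 (visit(C)): cur=C back=2 fwd=0
After 3 (back): cur=O back=1 fwd=1
After 4 (visit(T)): cur=T back=2 fwd=0
After 5 (back): cur=O back=1 fwd=1
After 6 (visit(D)): cur=D back=2 fwd=0
After 7 (back): cur=O back=1 fwd=1
After 8 (visit(F)): cur=F back=2 fwd=0
After 9 (back): cur=O back=1 fwd=1
After 10 (visit(X)): cur=X back=2 fwd=0
After 11 (back): cur=O back=1 fwd=1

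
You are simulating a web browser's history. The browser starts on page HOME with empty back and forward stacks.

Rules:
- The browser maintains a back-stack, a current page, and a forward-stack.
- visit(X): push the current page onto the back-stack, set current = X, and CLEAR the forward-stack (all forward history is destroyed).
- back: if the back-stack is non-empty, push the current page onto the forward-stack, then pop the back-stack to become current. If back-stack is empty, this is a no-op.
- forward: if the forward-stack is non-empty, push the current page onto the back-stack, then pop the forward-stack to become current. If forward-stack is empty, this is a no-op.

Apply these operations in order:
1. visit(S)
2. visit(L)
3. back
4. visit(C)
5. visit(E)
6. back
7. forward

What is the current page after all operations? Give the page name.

After 1 (visit(S)): cur=S back=1 fwd=0
After 2 (visit(L)): cur=L back=2 fwd=0
After 3 (back): cur=S back=1 fwd=1
After 4 (visit(C)): cur=C back=2 fwd=0
After 5 (visit(E)): cur=E back=3 fwd=0
After 6 (back): cur=C back=2 fwd=1
After 7 (forward): cur=E back=3 fwd=0

Answer: E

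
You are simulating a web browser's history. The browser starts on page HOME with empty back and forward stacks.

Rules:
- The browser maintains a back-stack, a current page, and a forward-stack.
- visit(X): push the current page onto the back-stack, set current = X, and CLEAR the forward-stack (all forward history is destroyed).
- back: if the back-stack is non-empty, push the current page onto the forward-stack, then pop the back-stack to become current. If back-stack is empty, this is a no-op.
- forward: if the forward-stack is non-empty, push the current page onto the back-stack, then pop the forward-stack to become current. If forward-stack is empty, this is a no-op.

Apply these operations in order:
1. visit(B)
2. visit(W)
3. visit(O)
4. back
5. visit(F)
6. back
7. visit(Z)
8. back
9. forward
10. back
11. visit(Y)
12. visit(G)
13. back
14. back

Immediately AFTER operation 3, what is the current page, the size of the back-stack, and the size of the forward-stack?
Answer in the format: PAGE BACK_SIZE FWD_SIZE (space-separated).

After 1 (visit(B)): cur=B back=1 fwd=0
After 2 (visit(W)): cur=W back=2 fwd=0
After 3 (visit(O)): cur=O back=3 fwd=0

O 3 0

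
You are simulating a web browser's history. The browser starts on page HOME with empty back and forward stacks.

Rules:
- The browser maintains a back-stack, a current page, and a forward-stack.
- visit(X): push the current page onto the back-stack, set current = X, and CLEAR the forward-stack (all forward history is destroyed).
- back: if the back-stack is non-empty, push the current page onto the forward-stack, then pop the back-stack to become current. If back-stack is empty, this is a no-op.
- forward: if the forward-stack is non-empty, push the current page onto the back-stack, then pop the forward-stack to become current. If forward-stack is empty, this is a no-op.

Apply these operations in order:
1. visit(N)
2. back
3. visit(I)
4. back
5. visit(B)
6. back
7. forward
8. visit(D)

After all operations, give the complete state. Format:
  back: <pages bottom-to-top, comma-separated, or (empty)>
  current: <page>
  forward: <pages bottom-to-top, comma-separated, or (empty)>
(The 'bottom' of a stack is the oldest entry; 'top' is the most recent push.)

Answer: back: HOME,B
current: D
forward: (empty)

Derivation:
After 1 (visit(N)): cur=N back=1 fwd=0
After 2 (back): cur=HOME back=0 fwd=1
After 3 (visit(I)): cur=I back=1 fwd=0
After 4 (back): cur=HOME back=0 fwd=1
After 5 (visit(B)): cur=B back=1 fwd=0
After 6 (back): cur=HOME back=0 fwd=1
After 7 (forward): cur=B back=1 fwd=0
After 8 (visit(D)): cur=D back=2 fwd=0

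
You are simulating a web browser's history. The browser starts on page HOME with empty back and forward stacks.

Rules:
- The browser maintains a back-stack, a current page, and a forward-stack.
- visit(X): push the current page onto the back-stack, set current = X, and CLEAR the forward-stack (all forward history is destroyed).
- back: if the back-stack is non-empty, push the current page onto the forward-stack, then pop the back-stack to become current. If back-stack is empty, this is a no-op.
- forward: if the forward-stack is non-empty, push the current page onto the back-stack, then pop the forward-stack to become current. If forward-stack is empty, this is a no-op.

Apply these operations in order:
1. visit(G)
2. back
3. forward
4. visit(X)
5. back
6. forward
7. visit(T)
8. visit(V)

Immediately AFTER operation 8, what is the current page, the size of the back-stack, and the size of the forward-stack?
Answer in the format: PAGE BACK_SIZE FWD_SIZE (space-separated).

After 1 (visit(G)): cur=G back=1 fwd=0
After 2 (back): cur=HOME back=0 fwd=1
After 3 (forward): cur=G back=1 fwd=0
After 4 (visit(X)): cur=X back=2 fwd=0
After 5 (back): cur=G back=1 fwd=1
After 6 (forward): cur=X back=2 fwd=0
After 7 (visit(T)): cur=T back=3 fwd=0
After 8 (visit(V)): cur=V back=4 fwd=0

V 4 0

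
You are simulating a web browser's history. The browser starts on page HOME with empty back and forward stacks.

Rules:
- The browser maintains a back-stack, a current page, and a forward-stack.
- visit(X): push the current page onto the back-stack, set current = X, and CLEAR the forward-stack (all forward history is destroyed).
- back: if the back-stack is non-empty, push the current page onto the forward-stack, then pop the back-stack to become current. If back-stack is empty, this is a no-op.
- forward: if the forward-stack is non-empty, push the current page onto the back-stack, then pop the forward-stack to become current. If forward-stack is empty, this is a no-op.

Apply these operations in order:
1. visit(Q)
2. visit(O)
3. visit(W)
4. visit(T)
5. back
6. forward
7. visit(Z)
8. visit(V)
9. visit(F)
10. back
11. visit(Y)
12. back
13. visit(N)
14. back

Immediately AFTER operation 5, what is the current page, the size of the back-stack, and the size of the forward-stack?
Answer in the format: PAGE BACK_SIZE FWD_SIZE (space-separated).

After 1 (visit(Q)): cur=Q back=1 fwd=0
After 2 (visit(O)): cur=O back=2 fwd=0
After 3 (visit(W)): cur=W back=3 fwd=0
After 4 (visit(T)): cur=T back=4 fwd=0
After 5 (back): cur=W back=3 fwd=1

W 3 1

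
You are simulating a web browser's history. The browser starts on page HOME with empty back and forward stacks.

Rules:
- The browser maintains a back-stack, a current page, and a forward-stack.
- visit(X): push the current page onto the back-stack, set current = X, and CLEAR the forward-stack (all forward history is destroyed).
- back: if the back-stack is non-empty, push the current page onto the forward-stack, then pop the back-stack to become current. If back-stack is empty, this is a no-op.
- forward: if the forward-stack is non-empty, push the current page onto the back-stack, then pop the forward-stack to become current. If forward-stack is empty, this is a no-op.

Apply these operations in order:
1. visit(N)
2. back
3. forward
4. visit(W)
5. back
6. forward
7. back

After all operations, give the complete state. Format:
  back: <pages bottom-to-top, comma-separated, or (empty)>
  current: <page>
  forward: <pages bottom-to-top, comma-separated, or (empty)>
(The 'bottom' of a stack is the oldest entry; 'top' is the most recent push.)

After 1 (visit(N)): cur=N back=1 fwd=0
After 2 (back): cur=HOME back=0 fwd=1
After 3 (forward): cur=N back=1 fwd=0
After 4 (visit(W)): cur=W back=2 fwd=0
After 5 (back): cur=N back=1 fwd=1
After 6 (forward): cur=W back=2 fwd=0
After 7 (back): cur=N back=1 fwd=1

Answer: back: HOME
current: N
forward: W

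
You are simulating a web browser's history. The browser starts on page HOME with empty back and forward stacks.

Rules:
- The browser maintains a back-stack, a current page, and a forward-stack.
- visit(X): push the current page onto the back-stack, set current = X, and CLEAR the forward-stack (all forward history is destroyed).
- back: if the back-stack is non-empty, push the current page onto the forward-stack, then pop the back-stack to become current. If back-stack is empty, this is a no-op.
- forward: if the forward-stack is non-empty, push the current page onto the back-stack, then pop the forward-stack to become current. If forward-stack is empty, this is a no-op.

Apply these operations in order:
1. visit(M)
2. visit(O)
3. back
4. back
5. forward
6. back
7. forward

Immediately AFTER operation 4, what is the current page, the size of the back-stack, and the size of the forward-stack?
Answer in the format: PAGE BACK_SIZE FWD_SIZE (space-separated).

After 1 (visit(M)): cur=M back=1 fwd=0
After 2 (visit(O)): cur=O back=2 fwd=0
After 3 (back): cur=M back=1 fwd=1
After 4 (back): cur=HOME back=0 fwd=2

HOME 0 2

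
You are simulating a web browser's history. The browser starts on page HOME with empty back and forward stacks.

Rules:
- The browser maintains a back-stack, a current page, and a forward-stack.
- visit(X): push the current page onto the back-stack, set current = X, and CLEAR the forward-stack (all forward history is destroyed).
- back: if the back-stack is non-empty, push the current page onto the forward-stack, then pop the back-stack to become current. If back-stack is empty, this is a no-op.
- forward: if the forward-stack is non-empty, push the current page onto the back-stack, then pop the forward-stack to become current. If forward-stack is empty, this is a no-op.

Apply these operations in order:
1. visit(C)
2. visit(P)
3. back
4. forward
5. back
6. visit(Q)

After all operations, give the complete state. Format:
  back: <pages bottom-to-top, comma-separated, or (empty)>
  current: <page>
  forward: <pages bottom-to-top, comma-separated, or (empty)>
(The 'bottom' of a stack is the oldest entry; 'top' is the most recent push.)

After 1 (visit(C)): cur=C back=1 fwd=0
After 2 (visit(P)): cur=P back=2 fwd=0
After 3 (back): cur=C back=1 fwd=1
After 4 (forward): cur=P back=2 fwd=0
After 5 (back): cur=C back=1 fwd=1
After 6 (visit(Q)): cur=Q back=2 fwd=0

Answer: back: HOME,C
current: Q
forward: (empty)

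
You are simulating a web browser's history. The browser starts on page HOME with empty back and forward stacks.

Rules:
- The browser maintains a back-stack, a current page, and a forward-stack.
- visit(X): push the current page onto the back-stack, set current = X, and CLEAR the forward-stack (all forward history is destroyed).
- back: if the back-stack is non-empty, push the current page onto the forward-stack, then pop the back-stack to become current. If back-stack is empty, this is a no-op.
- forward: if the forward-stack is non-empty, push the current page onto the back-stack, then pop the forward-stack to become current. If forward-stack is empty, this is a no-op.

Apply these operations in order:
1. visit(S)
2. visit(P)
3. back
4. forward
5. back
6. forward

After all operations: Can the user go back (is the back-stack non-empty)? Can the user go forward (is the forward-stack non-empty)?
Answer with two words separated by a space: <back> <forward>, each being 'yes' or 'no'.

Answer: yes no

Derivation:
After 1 (visit(S)): cur=S back=1 fwd=0
After 2 (visit(P)): cur=P back=2 fwd=0
After 3 (back): cur=S back=1 fwd=1
After 4 (forward): cur=P back=2 fwd=0
After 5 (back): cur=S back=1 fwd=1
After 6 (forward): cur=P back=2 fwd=0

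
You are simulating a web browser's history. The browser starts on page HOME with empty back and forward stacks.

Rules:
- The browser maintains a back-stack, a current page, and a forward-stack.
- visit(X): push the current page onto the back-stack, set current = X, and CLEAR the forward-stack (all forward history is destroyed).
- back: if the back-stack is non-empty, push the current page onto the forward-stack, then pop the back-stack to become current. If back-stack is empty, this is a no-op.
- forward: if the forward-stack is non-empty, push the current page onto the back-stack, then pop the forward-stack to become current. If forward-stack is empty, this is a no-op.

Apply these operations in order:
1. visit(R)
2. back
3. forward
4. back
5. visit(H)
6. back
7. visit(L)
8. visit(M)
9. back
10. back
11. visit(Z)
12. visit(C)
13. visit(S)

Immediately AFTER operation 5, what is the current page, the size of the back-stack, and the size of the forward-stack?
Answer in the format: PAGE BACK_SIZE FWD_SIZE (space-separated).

After 1 (visit(R)): cur=R back=1 fwd=0
After 2 (back): cur=HOME back=0 fwd=1
After 3 (forward): cur=R back=1 fwd=0
After 4 (back): cur=HOME back=0 fwd=1
After 5 (visit(H)): cur=H back=1 fwd=0

H 1 0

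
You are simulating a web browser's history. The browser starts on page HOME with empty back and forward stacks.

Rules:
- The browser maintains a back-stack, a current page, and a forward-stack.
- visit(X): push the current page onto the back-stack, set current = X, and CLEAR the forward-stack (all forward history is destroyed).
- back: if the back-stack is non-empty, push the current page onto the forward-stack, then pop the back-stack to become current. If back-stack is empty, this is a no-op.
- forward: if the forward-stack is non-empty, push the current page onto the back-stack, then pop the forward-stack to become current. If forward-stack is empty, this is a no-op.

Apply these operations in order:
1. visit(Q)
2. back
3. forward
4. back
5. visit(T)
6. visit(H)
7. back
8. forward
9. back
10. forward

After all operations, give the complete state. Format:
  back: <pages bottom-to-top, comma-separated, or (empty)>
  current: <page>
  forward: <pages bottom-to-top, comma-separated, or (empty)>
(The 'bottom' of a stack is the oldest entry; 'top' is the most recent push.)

After 1 (visit(Q)): cur=Q back=1 fwd=0
After 2 (back): cur=HOME back=0 fwd=1
After 3 (forward): cur=Q back=1 fwd=0
After 4 (back): cur=HOME back=0 fwd=1
After 5 (visit(T)): cur=T back=1 fwd=0
After 6 (visit(H)): cur=H back=2 fwd=0
After 7 (back): cur=T back=1 fwd=1
After 8 (forward): cur=H back=2 fwd=0
After 9 (back): cur=T back=1 fwd=1
After 10 (forward): cur=H back=2 fwd=0

Answer: back: HOME,T
current: H
forward: (empty)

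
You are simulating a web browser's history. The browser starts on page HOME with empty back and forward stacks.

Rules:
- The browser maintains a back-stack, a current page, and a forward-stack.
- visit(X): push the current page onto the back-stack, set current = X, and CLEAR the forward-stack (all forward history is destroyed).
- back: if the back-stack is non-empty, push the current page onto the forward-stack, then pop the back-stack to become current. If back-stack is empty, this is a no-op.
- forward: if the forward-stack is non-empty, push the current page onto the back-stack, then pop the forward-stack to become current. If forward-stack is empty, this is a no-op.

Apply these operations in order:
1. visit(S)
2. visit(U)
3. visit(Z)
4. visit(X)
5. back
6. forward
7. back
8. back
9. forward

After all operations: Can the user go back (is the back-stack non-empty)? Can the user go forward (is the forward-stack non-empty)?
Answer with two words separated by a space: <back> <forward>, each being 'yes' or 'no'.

Answer: yes yes

Derivation:
After 1 (visit(S)): cur=S back=1 fwd=0
After 2 (visit(U)): cur=U back=2 fwd=0
After 3 (visit(Z)): cur=Z back=3 fwd=0
After 4 (visit(X)): cur=X back=4 fwd=0
After 5 (back): cur=Z back=3 fwd=1
After 6 (forward): cur=X back=4 fwd=0
After 7 (back): cur=Z back=3 fwd=1
After 8 (back): cur=U back=2 fwd=2
After 9 (forward): cur=Z back=3 fwd=1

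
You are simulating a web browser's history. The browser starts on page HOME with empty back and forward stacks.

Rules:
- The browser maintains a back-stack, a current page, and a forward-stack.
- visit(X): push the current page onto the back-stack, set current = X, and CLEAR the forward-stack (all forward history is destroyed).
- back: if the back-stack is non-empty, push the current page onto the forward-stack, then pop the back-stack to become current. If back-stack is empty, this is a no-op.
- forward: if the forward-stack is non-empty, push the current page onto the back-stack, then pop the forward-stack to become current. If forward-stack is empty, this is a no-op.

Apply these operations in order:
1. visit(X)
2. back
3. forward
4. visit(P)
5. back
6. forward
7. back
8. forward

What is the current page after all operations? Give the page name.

Answer: P

Derivation:
After 1 (visit(X)): cur=X back=1 fwd=0
After 2 (back): cur=HOME back=0 fwd=1
After 3 (forward): cur=X back=1 fwd=0
After 4 (visit(P)): cur=P back=2 fwd=0
After 5 (back): cur=X back=1 fwd=1
After 6 (forward): cur=P back=2 fwd=0
After 7 (back): cur=X back=1 fwd=1
After 8 (forward): cur=P back=2 fwd=0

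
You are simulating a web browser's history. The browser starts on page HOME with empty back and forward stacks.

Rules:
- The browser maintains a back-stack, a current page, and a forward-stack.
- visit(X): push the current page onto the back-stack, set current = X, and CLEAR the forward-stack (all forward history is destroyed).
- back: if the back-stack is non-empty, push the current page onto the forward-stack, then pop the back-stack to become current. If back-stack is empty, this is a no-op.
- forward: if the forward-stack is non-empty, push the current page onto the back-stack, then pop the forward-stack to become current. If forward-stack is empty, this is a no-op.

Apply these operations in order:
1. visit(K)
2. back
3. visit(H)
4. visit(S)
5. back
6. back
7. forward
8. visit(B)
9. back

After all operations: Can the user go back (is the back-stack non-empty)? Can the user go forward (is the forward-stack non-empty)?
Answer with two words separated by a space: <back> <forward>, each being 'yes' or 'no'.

Answer: yes yes

Derivation:
After 1 (visit(K)): cur=K back=1 fwd=0
After 2 (back): cur=HOME back=0 fwd=1
After 3 (visit(H)): cur=H back=1 fwd=0
After 4 (visit(S)): cur=S back=2 fwd=0
After 5 (back): cur=H back=1 fwd=1
After 6 (back): cur=HOME back=0 fwd=2
After 7 (forward): cur=H back=1 fwd=1
After 8 (visit(B)): cur=B back=2 fwd=0
After 9 (back): cur=H back=1 fwd=1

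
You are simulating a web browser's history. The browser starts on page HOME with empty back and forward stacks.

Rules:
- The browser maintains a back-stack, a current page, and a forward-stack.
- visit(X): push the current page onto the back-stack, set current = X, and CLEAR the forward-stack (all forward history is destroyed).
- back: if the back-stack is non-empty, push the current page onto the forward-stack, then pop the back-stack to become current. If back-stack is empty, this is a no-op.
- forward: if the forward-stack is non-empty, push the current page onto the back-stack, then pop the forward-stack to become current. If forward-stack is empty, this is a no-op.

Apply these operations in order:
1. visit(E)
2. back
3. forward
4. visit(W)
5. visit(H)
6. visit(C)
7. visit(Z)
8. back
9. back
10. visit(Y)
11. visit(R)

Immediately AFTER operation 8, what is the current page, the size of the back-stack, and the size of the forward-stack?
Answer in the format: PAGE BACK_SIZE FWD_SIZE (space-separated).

After 1 (visit(E)): cur=E back=1 fwd=0
After 2 (back): cur=HOME back=0 fwd=1
After 3 (forward): cur=E back=1 fwd=0
After 4 (visit(W)): cur=W back=2 fwd=0
After 5 (visit(H)): cur=H back=3 fwd=0
After 6 (visit(C)): cur=C back=4 fwd=0
After 7 (visit(Z)): cur=Z back=5 fwd=0
After 8 (back): cur=C back=4 fwd=1

C 4 1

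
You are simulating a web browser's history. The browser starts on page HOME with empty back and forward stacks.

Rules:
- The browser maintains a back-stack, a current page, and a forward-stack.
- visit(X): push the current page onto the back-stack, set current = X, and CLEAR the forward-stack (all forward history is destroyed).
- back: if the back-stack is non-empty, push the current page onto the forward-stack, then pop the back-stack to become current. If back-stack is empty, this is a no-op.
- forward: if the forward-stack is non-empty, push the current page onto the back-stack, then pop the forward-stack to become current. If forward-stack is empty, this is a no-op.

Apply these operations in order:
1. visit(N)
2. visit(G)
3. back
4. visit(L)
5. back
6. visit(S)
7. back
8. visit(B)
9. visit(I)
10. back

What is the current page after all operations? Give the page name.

After 1 (visit(N)): cur=N back=1 fwd=0
After 2 (visit(G)): cur=G back=2 fwd=0
After 3 (back): cur=N back=1 fwd=1
After 4 (visit(L)): cur=L back=2 fwd=0
After 5 (back): cur=N back=1 fwd=1
After 6 (visit(S)): cur=S back=2 fwd=0
After 7 (back): cur=N back=1 fwd=1
After 8 (visit(B)): cur=B back=2 fwd=0
After 9 (visit(I)): cur=I back=3 fwd=0
After 10 (back): cur=B back=2 fwd=1

Answer: B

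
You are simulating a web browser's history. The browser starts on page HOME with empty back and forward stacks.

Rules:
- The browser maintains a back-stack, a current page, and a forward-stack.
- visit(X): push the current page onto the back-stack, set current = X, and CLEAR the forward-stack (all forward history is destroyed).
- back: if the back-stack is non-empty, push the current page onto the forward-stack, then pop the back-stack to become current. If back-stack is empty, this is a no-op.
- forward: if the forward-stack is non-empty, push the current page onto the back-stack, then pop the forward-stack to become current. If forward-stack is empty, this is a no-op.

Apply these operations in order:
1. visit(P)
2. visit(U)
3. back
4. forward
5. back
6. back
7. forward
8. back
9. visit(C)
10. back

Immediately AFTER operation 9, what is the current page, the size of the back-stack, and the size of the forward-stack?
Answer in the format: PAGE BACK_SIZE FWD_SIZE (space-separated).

After 1 (visit(P)): cur=P back=1 fwd=0
After 2 (visit(U)): cur=U back=2 fwd=0
After 3 (back): cur=P back=1 fwd=1
After 4 (forward): cur=U back=2 fwd=0
After 5 (back): cur=P back=1 fwd=1
After 6 (back): cur=HOME back=0 fwd=2
After 7 (forward): cur=P back=1 fwd=1
After 8 (back): cur=HOME back=0 fwd=2
After 9 (visit(C)): cur=C back=1 fwd=0

C 1 0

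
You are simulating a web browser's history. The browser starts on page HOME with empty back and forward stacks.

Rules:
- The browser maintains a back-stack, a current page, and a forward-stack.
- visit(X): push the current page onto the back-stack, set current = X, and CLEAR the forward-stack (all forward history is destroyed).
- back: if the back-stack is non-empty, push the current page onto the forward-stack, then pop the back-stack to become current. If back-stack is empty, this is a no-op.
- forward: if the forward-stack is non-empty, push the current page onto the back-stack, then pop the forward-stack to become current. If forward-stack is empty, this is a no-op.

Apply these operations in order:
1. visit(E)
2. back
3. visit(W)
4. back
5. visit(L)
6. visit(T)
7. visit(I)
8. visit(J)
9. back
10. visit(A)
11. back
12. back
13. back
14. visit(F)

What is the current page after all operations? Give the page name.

Answer: F

Derivation:
After 1 (visit(E)): cur=E back=1 fwd=0
After 2 (back): cur=HOME back=0 fwd=1
After 3 (visit(W)): cur=W back=1 fwd=0
After 4 (back): cur=HOME back=0 fwd=1
After 5 (visit(L)): cur=L back=1 fwd=0
After 6 (visit(T)): cur=T back=2 fwd=0
After 7 (visit(I)): cur=I back=3 fwd=0
After 8 (visit(J)): cur=J back=4 fwd=0
After 9 (back): cur=I back=3 fwd=1
After 10 (visit(A)): cur=A back=4 fwd=0
After 11 (back): cur=I back=3 fwd=1
After 12 (back): cur=T back=2 fwd=2
After 13 (back): cur=L back=1 fwd=3
After 14 (visit(F)): cur=F back=2 fwd=0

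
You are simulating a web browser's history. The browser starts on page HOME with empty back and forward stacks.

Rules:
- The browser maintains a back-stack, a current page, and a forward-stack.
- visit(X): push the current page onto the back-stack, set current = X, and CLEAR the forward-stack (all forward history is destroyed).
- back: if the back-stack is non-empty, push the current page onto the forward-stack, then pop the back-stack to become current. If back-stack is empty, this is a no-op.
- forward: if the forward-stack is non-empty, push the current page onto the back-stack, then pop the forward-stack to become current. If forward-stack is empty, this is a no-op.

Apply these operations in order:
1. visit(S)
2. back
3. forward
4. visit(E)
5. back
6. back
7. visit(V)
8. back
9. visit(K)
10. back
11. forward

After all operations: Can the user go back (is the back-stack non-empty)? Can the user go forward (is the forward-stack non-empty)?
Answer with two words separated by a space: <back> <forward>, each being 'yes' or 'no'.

Answer: yes no

Derivation:
After 1 (visit(S)): cur=S back=1 fwd=0
After 2 (back): cur=HOME back=0 fwd=1
After 3 (forward): cur=S back=1 fwd=0
After 4 (visit(E)): cur=E back=2 fwd=0
After 5 (back): cur=S back=1 fwd=1
After 6 (back): cur=HOME back=0 fwd=2
After 7 (visit(V)): cur=V back=1 fwd=0
After 8 (back): cur=HOME back=0 fwd=1
After 9 (visit(K)): cur=K back=1 fwd=0
After 10 (back): cur=HOME back=0 fwd=1
After 11 (forward): cur=K back=1 fwd=0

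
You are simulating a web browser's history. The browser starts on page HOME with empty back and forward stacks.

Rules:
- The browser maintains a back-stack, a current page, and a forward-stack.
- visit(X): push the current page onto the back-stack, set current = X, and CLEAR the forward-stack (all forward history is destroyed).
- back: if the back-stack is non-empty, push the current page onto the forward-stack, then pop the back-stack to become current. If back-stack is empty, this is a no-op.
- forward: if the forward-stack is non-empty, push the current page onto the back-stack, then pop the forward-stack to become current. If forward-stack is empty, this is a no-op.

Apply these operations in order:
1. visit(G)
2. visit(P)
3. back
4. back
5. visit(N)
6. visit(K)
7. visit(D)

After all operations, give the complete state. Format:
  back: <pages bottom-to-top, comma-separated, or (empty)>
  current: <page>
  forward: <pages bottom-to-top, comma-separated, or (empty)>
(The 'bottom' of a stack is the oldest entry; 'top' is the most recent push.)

Answer: back: HOME,N,K
current: D
forward: (empty)

Derivation:
After 1 (visit(G)): cur=G back=1 fwd=0
After 2 (visit(P)): cur=P back=2 fwd=0
After 3 (back): cur=G back=1 fwd=1
After 4 (back): cur=HOME back=0 fwd=2
After 5 (visit(N)): cur=N back=1 fwd=0
After 6 (visit(K)): cur=K back=2 fwd=0
After 7 (visit(D)): cur=D back=3 fwd=0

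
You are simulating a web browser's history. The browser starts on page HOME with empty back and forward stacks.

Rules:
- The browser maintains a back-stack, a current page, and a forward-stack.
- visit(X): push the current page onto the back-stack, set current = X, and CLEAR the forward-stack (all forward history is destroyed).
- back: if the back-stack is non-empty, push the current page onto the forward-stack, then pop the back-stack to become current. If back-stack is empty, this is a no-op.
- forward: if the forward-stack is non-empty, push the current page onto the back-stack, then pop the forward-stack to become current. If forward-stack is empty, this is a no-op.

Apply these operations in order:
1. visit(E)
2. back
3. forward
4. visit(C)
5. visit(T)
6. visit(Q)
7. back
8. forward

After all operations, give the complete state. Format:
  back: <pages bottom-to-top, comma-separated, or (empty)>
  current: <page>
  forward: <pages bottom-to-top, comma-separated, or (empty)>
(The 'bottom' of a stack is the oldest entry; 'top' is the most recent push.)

Answer: back: HOME,E,C,T
current: Q
forward: (empty)

Derivation:
After 1 (visit(E)): cur=E back=1 fwd=0
After 2 (back): cur=HOME back=0 fwd=1
After 3 (forward): cur=E back=1 fwd=0
After 4 (visit(C)): cur=C back=2 fwd=0
After 5 (visit(T)): cur=T back=3 fwd=0
After 6 (visit(Q)): cur=Q back=4 fwd=0
After 7 (back): cur=T back=3 fwd=1
After 8 (forward): cur=Q back=4 fwd=0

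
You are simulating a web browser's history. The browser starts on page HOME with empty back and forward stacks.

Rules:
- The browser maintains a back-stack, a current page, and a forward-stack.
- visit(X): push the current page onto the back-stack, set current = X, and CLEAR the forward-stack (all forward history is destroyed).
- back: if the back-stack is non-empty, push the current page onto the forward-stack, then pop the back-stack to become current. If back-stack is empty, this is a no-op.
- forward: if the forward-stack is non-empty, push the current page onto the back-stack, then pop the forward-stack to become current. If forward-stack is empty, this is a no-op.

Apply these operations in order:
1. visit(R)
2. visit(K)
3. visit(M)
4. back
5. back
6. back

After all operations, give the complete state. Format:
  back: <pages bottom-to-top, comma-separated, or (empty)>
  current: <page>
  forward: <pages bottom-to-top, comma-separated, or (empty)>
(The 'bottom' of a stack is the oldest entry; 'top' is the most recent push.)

Answer: back: (empty)
current: HOME
forward: M,K,R

Derivation:
After 1 (visit(R)): cur=R back=1 fwd=0
After 2 (visit(K)): cur=K back=2 fwd=0
After 3 (visit(M)): cur=M back=3 fwd=0
After 4 (back): cur=K back=2 fwd=1
After 5 (back): cur=R back=1 fwd=2
After 6 (back): cur=HOME back=0 fwd=3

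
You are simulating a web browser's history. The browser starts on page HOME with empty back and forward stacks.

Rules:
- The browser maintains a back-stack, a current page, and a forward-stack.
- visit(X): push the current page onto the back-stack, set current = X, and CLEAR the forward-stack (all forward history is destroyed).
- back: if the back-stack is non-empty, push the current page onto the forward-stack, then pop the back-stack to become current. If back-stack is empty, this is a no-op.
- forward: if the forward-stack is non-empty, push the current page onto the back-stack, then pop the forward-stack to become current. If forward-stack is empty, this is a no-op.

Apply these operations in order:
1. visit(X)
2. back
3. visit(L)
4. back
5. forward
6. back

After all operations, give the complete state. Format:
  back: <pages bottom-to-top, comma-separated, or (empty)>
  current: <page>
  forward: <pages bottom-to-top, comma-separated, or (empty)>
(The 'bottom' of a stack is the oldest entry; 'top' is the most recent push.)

After 1 (visit(X)): cur=X back=1 fwd=0
After 2 (back): cur=HOME back=0 fwd=1
After 3 (visit(L)): cur=L back=1 fwd=0
After 4 (back): cur=HOME back=0 fwd=1
After 5 (forward): cur=L back=1 fwd=0
After 6 (back): cur=HOME back=0 fwd=1

Answer: back: (empty)
current: HOME
forward: L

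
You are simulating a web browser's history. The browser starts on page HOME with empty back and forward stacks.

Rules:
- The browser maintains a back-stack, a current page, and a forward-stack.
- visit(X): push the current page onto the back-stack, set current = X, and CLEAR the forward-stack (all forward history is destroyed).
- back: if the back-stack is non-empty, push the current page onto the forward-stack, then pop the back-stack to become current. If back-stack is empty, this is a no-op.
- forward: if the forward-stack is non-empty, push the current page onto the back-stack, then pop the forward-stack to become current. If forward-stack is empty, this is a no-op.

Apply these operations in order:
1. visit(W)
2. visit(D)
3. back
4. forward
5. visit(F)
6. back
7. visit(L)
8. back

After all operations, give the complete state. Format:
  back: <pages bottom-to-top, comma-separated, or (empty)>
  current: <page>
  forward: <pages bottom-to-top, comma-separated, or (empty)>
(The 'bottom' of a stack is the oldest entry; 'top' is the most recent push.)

Answer: back: HOME,W
current: D
forward: L

Derivation:
After 1 (visit(W)): cur=W back=1 fwd=0
After 2 (visit(D)): cur=D back=2 fwd=0
After 3 (back): cur=W back=1 fwd=1
After 4 (forward): cur=D back=2 fwd=0
After 5 (visit(F)): cur=F back=3 fwd=0
After 6 (back): cur=D back=2 fwd=1
After 7 (visit(L)): cur=L back=3 fwd=0
After 8 (back): cur=D back=2 fwd=1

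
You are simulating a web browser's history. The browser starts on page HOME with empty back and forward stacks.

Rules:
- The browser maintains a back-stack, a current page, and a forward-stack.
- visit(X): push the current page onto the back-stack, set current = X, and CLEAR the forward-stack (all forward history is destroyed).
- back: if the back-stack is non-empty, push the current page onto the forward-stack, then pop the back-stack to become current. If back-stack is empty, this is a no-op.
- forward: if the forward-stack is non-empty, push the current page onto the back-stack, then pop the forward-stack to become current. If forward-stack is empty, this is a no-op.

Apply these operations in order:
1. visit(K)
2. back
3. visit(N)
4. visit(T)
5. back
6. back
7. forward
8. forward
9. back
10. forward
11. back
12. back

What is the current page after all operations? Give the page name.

After 1 (visit(K)): cur=K back=1 fwd=0
After 2 (back): cur=HOME back=0 fwd=1
After 3 (visit(N)): cur=N back=1 fwd=0
After 4 (visit(T)): cur=T back=2 fwd=0
After 5 (back): cur=N back=1 fwd=1
After 6 (back): cur=HOME back=0 fwd=2
After 7 (forward): cur=N back=1 fwd=1
After 8 (forward): cur=T back=2 fwd=0
After 9 (back): cur=N back=1 fwd=1
After 10 (forward): cur=T back=2 fwd=0
After 11 (back): cur=N back=1 fwd=1
After 12 (back): cur=HOME back=0 fwd=2

Answer: HOME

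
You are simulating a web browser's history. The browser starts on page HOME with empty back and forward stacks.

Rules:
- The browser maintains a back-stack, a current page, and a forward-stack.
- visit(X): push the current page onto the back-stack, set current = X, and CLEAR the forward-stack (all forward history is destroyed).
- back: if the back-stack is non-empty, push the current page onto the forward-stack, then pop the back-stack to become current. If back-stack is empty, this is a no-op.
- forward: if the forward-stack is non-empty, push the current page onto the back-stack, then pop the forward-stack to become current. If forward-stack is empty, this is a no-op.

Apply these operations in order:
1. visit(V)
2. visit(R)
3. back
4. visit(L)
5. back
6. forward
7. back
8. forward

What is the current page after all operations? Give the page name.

Answer: L

Derivation:
After 1 (visit(V)): cur=V back=1 fwd=0
After 2 (visit(R)): cur=R back=2 fwd=0
After 3 (back): cur=V back=1 fwd=1
After 4 (visit(L)): cur=L back=2 fwd=0
After 5 (back): cur=V back=1 fwd=1
After 6 (forward): cur=L back=2 fwd=0
After 7 (back): cur=V back=1 fwd=1
After 8 (forward): cur=L back=2 fwd=0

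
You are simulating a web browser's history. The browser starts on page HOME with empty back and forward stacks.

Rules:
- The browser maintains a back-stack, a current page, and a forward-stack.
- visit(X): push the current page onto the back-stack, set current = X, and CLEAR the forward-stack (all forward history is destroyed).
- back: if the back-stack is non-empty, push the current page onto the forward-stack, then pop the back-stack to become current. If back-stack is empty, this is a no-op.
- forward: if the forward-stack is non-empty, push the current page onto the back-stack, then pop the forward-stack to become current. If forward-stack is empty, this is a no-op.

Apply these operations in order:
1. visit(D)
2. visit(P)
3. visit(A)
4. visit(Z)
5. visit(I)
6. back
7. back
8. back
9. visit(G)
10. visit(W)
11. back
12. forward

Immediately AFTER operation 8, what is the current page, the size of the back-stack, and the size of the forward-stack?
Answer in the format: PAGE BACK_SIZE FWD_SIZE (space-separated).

After 1 (visit(D)): cur=D back=1 fwd=0
After 2 (visit(P)): cur=P back=2 fwd=0
After 3 (visit(A)): cur=A back=3 fwd=0
After 4 (visit(Z)): cur=Z back=4 fwd=0
After 5 (visit(I)): cur=I back=5 fwd=0
After 6 (back): cur=Z back=4 fwd=1
After 7 (back): cur=A back=3 fwd=2
After 8 (back): cur=P back=2 fwd=3

P 2 3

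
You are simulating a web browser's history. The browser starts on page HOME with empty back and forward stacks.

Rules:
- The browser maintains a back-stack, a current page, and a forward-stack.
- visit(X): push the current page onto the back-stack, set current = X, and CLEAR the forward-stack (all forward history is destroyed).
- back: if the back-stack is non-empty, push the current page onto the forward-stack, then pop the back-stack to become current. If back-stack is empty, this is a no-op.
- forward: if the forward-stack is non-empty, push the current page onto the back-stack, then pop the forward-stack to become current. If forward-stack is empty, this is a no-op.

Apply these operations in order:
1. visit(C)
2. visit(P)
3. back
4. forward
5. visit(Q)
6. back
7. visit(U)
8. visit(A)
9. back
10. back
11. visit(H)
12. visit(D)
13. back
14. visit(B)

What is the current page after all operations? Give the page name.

After 1 (visit(C)): cur=C back=1 fwd=0
After 2 (visit(P)): cur=P back=2 fwd=0
After 3 (back): cur=C back=1 fwd=1
After 4 (forward): cur=P back=2 fwd=0
After 5 (visit(Q)): cur=Q back=3 fwd=0
After 6 (back): cur=P back=2 fwd=1
After 7 (visit(U)): cur=U back=3 fwd=0
After 8 (visit(A)): cur=A back=4 fwd=0
After 9 (back): cur=U back=3 fwd=1
After 10 (back): cur=P back=2 fwd=2
After 11 (visit(H)): cur=H back=3 fwd=0
After 12 (visit(D)): cur=D back=4 fwd=0
After 13 (back): cur=H back=3 fwd=1
After 14 (visit(B)): cur=B back=4 fwd=0

Answer: B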